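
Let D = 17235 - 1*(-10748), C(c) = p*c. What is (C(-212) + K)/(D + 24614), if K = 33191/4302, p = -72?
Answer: 65698919/226272294 ≈ 0.29035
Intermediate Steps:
C(c) = -72*c
K = 33191/4302 (K = 33191*(1/4302) = 33191/4302 ≈ 7.7152)
D = 27983 (D = 17235 + 10748 = 27983)
(C(-212) + K)/(D + 24614) = (-72*(-212) + 33191/4302)/(27983 + 24614) = (15264 + 33191/4302)/52597 = (65698919/4302)*(1/52597) = 65698919/226272294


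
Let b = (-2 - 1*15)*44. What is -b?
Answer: 748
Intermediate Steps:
b = -748 (b = (-2 - 15)*44 = -17*44 = -748)
-b = -1*(-748) = 748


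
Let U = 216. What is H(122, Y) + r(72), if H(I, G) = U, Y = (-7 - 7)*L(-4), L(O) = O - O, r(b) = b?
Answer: 288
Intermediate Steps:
L(O) = 0
Y = 0 (Y = (-7 - 7)*0 = -14*0 = 0)
H(I, G) = 216
H(122, Y) + r(72) = 216 + 72 = 288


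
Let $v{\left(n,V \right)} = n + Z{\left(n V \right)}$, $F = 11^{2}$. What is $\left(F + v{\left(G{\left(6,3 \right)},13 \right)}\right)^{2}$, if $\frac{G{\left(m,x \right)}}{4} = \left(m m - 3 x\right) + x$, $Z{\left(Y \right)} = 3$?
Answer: $59536$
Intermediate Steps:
$F = 121$
$G{\left(m,x \right)} = - 8 x + 4 m^{2}$ ($G{\left(m,x \right)} = 4 \left(\left(m m - 3 x\right) + x\right) = 4 \left(\left(m^{2} - 3 x\right) + x\right) = 4 \left(m^{2} - 2 x\right) = - 8 x + 4 m^{2}$)
$v{\left(n,V \right)} = 3 + n$ ($v{\left(n,V \right)} = n + 3 = 3 + n$)
$\left(F + v{\left(G{\left(6,3 \right)},13 \right)}\right)^{2} = \left(121 + \left(3 + \left(\left(-8\right) 3 + 4 \cdot 6^{2}\right)\right)\right)^{2} = \left(121 + \left(3 + \left(-24 + 4 \cdot 36\right)\right)\right)^{2} = \left(121 + \left(3 + \left(-24 + 144\right)\right)\right)^{2} = \left(121 + \left(3 + 120\right)\right)^{2} = \left(121 + 123\right)^{2} = 244^{2} = 59536$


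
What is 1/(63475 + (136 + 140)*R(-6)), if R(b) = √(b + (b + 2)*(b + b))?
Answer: 63475/4025876233 - 276*√42/4025876233 ≈ 1.5322e-5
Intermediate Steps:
R(b) = √(b + 2*b*(2 + b)) (R(b) = √(b + (2 + b)*(2*b)) = √(b + 2*b*(2 + b)))
1/(63475 + (136 + 140)*R(-6)) = 1/(63475 + (136 + 140)*√(-6*(5 + 2*(-6)))) = 1/(63475 + 276*√(-6*(5 - 12))) = 1/(63475 + 276*√(-6*(-7))) = 1/(63475 + 276*√42)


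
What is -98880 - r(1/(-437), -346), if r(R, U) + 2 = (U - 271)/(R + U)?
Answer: -14950919863/151203 ≈ -98880.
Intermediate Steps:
r(R, U) = -2 + (-271 + U)/(R + U) (r(R, U) = -2 + (U - 271)/(R + U) = -2 + (-271 + U)/(R + U))
-98880 - r(1/(-437), -346) = -98880 - (-271 - 1*(-346) - 2/(-437))/(1/(-437) - 346) = -98880 - (-271 + 346 - 2*(-1/437))/(-1/437 - 346) = -98880 - (-271 + 346 + 2/437)/(-151203/437) = -98880 - (-437)*32777/(151203*437) = -98880 - 1*(-32777/151203) = -98880 + 32777/151203 = -14950919863/151203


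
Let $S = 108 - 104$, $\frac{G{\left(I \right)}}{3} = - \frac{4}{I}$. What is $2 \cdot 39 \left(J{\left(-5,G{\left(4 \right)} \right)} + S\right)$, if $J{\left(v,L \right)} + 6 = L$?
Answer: $-390$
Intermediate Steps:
$G{\left(I \right)} = - \frac{12}{I}$ ($G{\left(I \right)} = 3 \left(- \frac{4}{I}\right) = - \frac{12}{I}$)
$J{\left(v,L \right)} = -6 + L$
$S = 4$
$2 \cdot 39 \left(J{\left(-5,G{\left(4 \right)} \right)} + S\right) = 2 \cdot 39 \left(\left(-6 - \frac{12}{4}\right) + 4\right) = 78 \left(\left(-6 - 3\right) + 4\right) = 78 \left(-9 + 4\right) = 78 \left(-5\right) = -390$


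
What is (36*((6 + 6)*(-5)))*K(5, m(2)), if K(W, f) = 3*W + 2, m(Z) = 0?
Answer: -36720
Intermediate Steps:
K(W, f) = 2 + 3*W
(36*((6 + 6)*(-5)))*K(5, m(2)) = (36*((6 + 6)*(-5)))*(2 + 3*5) = (36*(12*(-5)))*(2 + 15) = (36*(-60))*17 = -2160*17 = -36720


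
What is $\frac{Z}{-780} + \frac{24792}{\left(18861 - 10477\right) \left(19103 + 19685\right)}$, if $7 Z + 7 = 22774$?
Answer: $- \frac{77121468539}{18495669920} \approx -4.1697$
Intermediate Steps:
$Z = \frac{22767}{7}$ ($Z = -1 + \frac{1}{7} \cdot 22774 = -1 + \frac{22774}{7} = \frac{22767}{7} \approx 3252.4$)
$\frac{Z}{-780} + \frac{24792}{\left(18861 - 10477\right) \left(19103 + 19685\right)} = \frac{22767}{7 \left(-780\right)} + \frac{24792}{\left(18861 - 10477\right) \left(19103 + 19685\right)} = \frac{22767}{7} \left(- \frac{1}{780}\right) + \frac{24792}{8384 \cdot 38788} = - \frac{7589}{1820} + \frac{24792}{325198592} = - \frac{7589}{1820} + 24792 \cdot \frac{1}{325198592} = - \frac{7589}{1820} + \frac{3099}{40649824} = - \frac{77121468539}{18495669920}$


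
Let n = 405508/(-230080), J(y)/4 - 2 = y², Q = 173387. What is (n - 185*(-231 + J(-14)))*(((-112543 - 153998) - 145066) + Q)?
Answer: 71106461426647/2876 ≈ 2.4724e+10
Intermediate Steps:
J(y) = 8 + 4*y²
n = -101377/57520 (n = 405508*(-1/230080) = -101377/57520 ≈ -1.7625)
(n - 185*(-231 + J(-14)))*(((-112543 - 153998) - 145066) + Q) = (-101377/57520 - 185*(-231 + (8 + 4*(-14)²)))*(((-112543 - 153998) - 145066) + 173387) = (-101377/57520 - 185*(-231 + (8 + 4*196)))*((-266541 - 145066) + 173387) = (-101377/57520 - 185*(-231 + (8 + 784)))*(-411607 + 173387) = (-101377/57520 - 185*(-231 + 792))*(-238220) = (-101377/57520 - 185*561)*(-238220) = (-101377/57520 - 103785)*(-238220) = -5969814577/57520*(-238220) = 71106461426647/2876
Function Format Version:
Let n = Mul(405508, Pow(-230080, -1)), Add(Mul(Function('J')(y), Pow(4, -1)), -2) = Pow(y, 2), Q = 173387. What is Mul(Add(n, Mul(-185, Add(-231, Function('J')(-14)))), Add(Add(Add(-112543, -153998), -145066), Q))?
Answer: Rational(71106461426647, 2876) ≈ 2.4724e+10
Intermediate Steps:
Function('J')(y) = Add(8, Mul(4, Pow(y, 2)))
n = Rational(-101377, 57520) (n = Mul(405508, Rational(-1, 230080)) = Rational(-101377, 57520) ≈ -1.7625)
Mul(Add(n, Mul(-185, Add(-231, Function('J')(-14)))), Add(Add(Add(-112543, -153998), -145066), Q)) = Mul(Add(Rational(-101377, 57520), Mul(-185, Add(-231, Add(8, Mul(4, Pow(-14, 2)))))), Add(Add(Add(-112543, -153998), -145066), 173387)) = Mul(Add(Rational(-101377, 57520), Mul(-185, Add(-231, Add(8, Mul(4, 196))))), Add(Add(-266541, -145066), 173387)) = Mul(Add(Rational(-101377, 57520), Mul(-185, Add(-231, Add(8, 784)))), Add(-411607, 173387)) = Mul(Add(Rational(-101377, 57520), Mul(-185, Add(-231, 792))), -238220) = Mul(Add(Rational(-101377, 57520), Mul(-185, 561)), -238220) = Mul(Add(Rational(-101377, 57520), -103785), -238220) = Mul(Rational(-5969814577, 57520), -238220) = Rational(71106461426647, 2876)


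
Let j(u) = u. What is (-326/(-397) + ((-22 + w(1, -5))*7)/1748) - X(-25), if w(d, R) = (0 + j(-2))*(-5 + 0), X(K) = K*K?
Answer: -108296500/173489 ≈ -624.23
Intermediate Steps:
X(K) = K²
w(d, R) = 10 (w(d, R) = (0 - 2)*(-5 + 0) = -2*(-5) = 10)
(-326/(-397) + ((-22 + w(1, -5))*7)/1748) - X(-25) = (-326/(-397) + ((-22 + 10)*7)/1748) - 1*(-25)² = (-326*(-1/397) - 12*7*(1/1748)) - 1*625 = (326/397 - 84*1/1748) - 625 = (326/397 - 21/437) - 625 = 134125/173489 - 625 = -108296500/173489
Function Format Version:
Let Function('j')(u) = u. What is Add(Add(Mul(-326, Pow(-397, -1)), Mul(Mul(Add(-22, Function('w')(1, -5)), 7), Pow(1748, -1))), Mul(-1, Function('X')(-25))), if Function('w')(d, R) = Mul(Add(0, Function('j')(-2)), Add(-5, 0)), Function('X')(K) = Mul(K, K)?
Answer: Rational(-108296500, 173489) ≈ -624.23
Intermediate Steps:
Function('X')(K) = Pow(K, 2)
Function('w')(d, R) = 10 (Function('w')(d, R) = Mul(Add(0, -2), Add(-5, 0)) = Mul(-2, -5) = 10)
Add(Add(Mul(-326, Pow(-397, -1)), Mul(Mul(Add(-22, Function('w')(1, -5)), 7), Pow(1748, -1))), Mul(-1, Function('X')(-25))) = Add(Add(Mul(-326, Pow(-397, -1)), Mul(Mul(Add(-22, 10), 7), Pow(1748, -1))), Mul(-1, Pow(-25, 2))) = Add(Add(Mul(-326, Rational(-1, 397)), Mul(Mul(-12, 7), Rational(1, 1748))), Mul(-1, 625)) = Add(Add(Rational(326, 397), Mul(-84, Rational(1, 1748))), -625) = Add(Add(Rational(326, 397), Rational(-21, 437)), -625) = Add(Rational(134125, 173489), -625) = Rational(-108296500, 173489)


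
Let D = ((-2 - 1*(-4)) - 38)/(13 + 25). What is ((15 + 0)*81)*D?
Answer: -21870/19 ≈ -1151.1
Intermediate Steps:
D = -18/19 (D = ((-2 + 4) - 38)/38 = (2 - 38)*(1/38) = -36*1/38 = -18/19 ≈ -0.94737)
((15 + 0)*81)*D = ((15 + 0)*81)*(-18/19) = (15*81)*(-18/19) = 1215*(-18/19) = -21870/19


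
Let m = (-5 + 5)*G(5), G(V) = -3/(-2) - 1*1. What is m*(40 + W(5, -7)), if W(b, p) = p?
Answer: 0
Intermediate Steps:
G(V) = ½ (G(V) = -3*(-½) - 1 = 3/2 - 1 = ½)
m = 0 (m = (-5 + 5)*(½) = 0*(½) = 0)
m*(40 + W(5, -7)) = 0*(40 - 7) = 0*33 = 0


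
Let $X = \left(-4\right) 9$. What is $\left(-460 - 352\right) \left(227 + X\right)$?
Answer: $-155092$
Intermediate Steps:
$X = -36$
$\left(-460 - 352\right) \left(227 + X\right) = \left(-460 - 352\right) \left(227 - 36\right) = \left(-812\right) 191 = -155092$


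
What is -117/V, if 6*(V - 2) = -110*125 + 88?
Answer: 9/175 ≈ 0.051429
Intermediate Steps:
V = -2275 (V = 2 + (-110*125 + 88)/6 = 2 + (-13750 + 88)/6 = 2 + (⅙)*(-13662) = 2 - 2277 = -2275)
-117/V = -117/(-2275) = -117*(-1/2275) = 9/175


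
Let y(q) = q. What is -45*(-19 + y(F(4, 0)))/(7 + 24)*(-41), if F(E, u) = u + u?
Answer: -35055/31 ≈ -1130.8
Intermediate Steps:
F(E, u) = 2*u
-45*(-19 + y(F(4, 0)))/(7 + 24)*(-41) = -45*(-19 + 2*0)/(7 + 24)*(-41) = -45*(-19 + 0)/31*(-41) = -(-855)/31*(-41) = -45*(-19/31)*(-41) = (855/31)*(-41) = -35055/31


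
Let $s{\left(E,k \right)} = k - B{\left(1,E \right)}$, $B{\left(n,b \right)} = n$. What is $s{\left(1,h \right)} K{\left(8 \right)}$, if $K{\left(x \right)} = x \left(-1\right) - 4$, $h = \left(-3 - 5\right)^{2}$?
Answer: $-756$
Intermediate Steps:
$h = 64$ ($h = \left(-8\right)^{2} = 64$)
$K{\left(x \right)} = -4 - x$ ($K{\left(x \right)} = - x - 4 = -4 - x$)
$s{\left(E,k \right)} = -1 + k$ ($s{\left(E,k \right)} = k - 1 = -1 + k$)
$s{\left(1,h \right)} K{\left(8 \right)} = \left(-1 + 64\right) \left(-4 - 8\right) = 63 \left(-4 - 8\right) = 63 \left(-12\right) = -756$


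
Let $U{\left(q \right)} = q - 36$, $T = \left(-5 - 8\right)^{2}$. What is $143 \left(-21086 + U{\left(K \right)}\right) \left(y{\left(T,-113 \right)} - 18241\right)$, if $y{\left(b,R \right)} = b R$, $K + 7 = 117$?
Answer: $112190086008$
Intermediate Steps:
$T = 169$ ($T = \left(-5 - 8\right)^{2} = \left(-13\right)^{2} = 169$)
$K = 110$ ($K = -7 + 117 = 110$)
$y{\left(b,R \right)} = R b$
$U{\left(q \right)} = -36 + q$
$143 \left(-21086 + U{\left(K \right)}\right) \left(y{\left(T,-113 \right)} - 18241\right) = 143 \left(-21086 + \left(-36 + 110\right)\right) \left(\left(-113\right) 169 - 18241\right) = 143 \left(-21086 + 74\right) \left(-19097 - 18241\right) = 143 \left(\left(-21012\right) \left(-37338\right)\right) = 143 \cdot 784546056 = 112190086008$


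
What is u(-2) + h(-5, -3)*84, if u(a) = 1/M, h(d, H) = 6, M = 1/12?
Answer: 516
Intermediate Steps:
M = 1/12 ≈ 0.083333
u(a) = 12 (u(a) = 1/(1/12) = 12)
u(-2) + h(-5, -3)*84 = 12 + 6*84 = 12 + 504 = 516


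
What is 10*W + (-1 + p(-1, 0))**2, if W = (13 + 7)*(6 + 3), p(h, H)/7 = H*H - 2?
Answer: 2025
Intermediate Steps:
p(h, H) = -14 + 7*H**2 (p(h, H) = 7*(H*H - 2) = 7*(H**2 - 2) = 7*(-2 + H**2) = -14 + 7*H**2)
W = 180 (W = 20*9 = 180)
10*W + (-1 + p(-1, 0))**2 = 10*180 + (-1 + (-14 + 7*0**2))**2 = 1800 + (-1 + (-14 + 7*0))**2 = 1800 + (-1 + (-14 + 0))**2 = 1800 + (-1 - 14)**2 = 1800 + (-15)**2 = 1800 + 225 = 2025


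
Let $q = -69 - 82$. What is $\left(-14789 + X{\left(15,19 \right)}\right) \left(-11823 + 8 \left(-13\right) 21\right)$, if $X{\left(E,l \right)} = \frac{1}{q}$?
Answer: $\frac{31279591980}{151} \approx 2.0715 \cdot 10^{8}$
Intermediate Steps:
$q = -151$
$X{\left(E,l \right)} = - \frac{1}{151}$ ($X{\left(E,l \right)} = \frac{1}{-151} = - \frac{1}{151}$)
$\left(-14789 + X{\left(15,19 \right)}\right) \left(-11823 + 8 \left(-13\right) 21\right) = \left(-14789 - \frac{1}{151}\right) \left(-11823 + 8 \left(-13\right) 21\right) = - \frac{2233140 \left(-11823 - 2184\right)}{151} = \left(- \frac{2233140}{151}\right) \left(-14007\right) = \frac{31279591980}{151}$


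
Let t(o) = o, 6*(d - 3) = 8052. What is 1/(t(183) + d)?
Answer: 1/1528 ≈ 0.00065445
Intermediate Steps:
d = 1345 (d = 3 + (1/6)*8052 = 3 + 1342 = 1345)
1/(t(183) + d) = 1/(183 + 1345) = 1/1528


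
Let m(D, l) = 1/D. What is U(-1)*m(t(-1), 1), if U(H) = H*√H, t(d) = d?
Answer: I ≈ 1.0*I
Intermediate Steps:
U(H) = H^(3/2)
U(-1)*m(t(-1), 1) = (-1)^(3/2)/(-1) = -I*(-1) = I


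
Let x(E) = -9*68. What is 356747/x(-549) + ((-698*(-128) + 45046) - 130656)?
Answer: 1928461/612 ≈ 3151.1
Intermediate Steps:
x(E) = -612
356747/x(-549) + ((-698*(-128) + 45046) - 130656) = 356747/(-612) + ((-698*(-128) + 45046) - 130656) = 356747*(-1/612) + ((89344 + 45046) - 130656) = -356747/612 + (134390 - 130656) = -356747/612 + 3734 = 1928461/612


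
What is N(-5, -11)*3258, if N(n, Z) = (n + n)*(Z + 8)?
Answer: 97740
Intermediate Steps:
N(n, Z) = 2*n*(8 + Z) (N(n, Z) = (2*n)*(8 + Z) = 2*n*(8 + Z))
N(-5, -11)*3258 = (2*(-5)*(8 - 11))*3258 = (2*(-5)*(-3))*3258 = 30*3258 = 97740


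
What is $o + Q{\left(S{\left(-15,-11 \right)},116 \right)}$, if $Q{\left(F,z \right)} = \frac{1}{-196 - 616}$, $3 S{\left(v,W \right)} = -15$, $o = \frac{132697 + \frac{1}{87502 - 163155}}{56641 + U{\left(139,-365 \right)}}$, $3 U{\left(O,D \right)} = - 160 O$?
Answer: $\frac{24443651415041}{9072201543188} \approx 2.6943$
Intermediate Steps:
$U{\left(O,D \right)} = - \frac{160 O}{3}$ ($U{\left(O,D \right)} = \frac{\left(-160\right) O}{3} = - \frac{160 O}{3}$)
$o = \frac{30116778420}{11172661999}$ ($o = \frac{132697 + \frac{1}{87502 - 163155}}{56641 - \frac{22240}{3}} = \frac{132697 + \frac{1}{-75653}}{56641 - \frac{22240}{3}} = \frac{132697 - \frac{1}{75653}}{\frac{147683}{3}} = \frac{10038926140}{75653} \cdot \frac{3}{147683} = \frac{30116778420}{11172661999} \approx 2.6956$)
$S{\left(v,W \right)} = -5$ ($S{\left(v,W \right)} = \frac{1}{3} \left(-15\right) = -5$)
$Q{\left(F,z \right)} = - \frac{1}{812}$ ($Q{\left(F,z \right)} = \frac{1}{-812} = - \frac{1}{812}$)
$o + Q{\left(S{\left(-15,-11 \right)},116 \right)} = \frac{30116778420}{11172661999} - \frac{1}{812} = \frac{24443651415041}{9072201543188}$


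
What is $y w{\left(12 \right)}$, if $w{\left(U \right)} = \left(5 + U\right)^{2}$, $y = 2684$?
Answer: $775676$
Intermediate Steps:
$y w{\left(12 \right)} = 2684 \left(5 + 12\right)^{2} = 2684 \cdot 17^{2} = 2684 \cdot 289 = 775676$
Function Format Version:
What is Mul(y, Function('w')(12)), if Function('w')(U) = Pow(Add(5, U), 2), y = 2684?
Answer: 775676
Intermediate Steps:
Mul(y, Function('w')(12)) = Mul(2684, Pow(Add(5, 12), 2)) = Mul(2684, Pow(17, 2)) = Mul(2684, 289) = 775676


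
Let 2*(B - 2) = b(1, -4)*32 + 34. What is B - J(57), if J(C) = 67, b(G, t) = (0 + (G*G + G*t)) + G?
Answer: -80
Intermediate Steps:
b(G, t) = G + G² + G*t (b(G, t) = (0 + (G² + G*t)) + G = (G² + G*t) + G = G + G² + G*t)
B = -13 (B = 2 + ((1*(1 + 1 - 4))*32 + 34)/2 = 2 + ((1*(-2))*32 + 34)/2 = 2 + (-2*32 + 34)/2 = 2 + (-64 + 34)/2 = 2 + (½)*(-30) = 2 - 15 = -13)
B - J(57) = -13 - 1*67 = -13 - 67 = -80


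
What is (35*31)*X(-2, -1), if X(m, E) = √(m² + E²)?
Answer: 1085*√5 ≈ 2426.1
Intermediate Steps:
X(m, E) = √(E² + m²)
(35*31)*X(-2, -1) = (35*31)*√((-1)² + (-2)²) = 1085*√(1 + 4) = 1085*√5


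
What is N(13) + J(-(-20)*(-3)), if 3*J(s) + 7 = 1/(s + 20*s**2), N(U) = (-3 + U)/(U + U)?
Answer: -5467427/2805660 ≈ -1.9487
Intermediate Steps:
N(U) = (-3 + U)/(2*U) (N(U) = (-3 + U)/((2*U)) = (-3 + U)*(1/(2*U)) = (-3 + U)/(2*U))
J(s) = -7/3 + 1/(3*(s + 20*s**2))
N(13) + J(-(-20)*(-3)) = (1/2)*(-3 + 13)/13 + (1 - 140*(-(-20)*(-3))**2 - (-7)*(-20*(-3)))/(3*((-(-20)*(-3)))*(1 + 20*(-(-20)*(-3)))) = (1/2)*(1/13)*10 + (1 - 140*(-1*60)**2 - (-7)*60)/(3*((-1*60))*(1 + 20*(-1*60))) = 5/13 + (1/3)*(1 - 140*(-60)**2 - 7*(-60))/(-60*(1 + 20*(-60))) = 5/13 + (1/3)*(-1/60)*(1 - 140*3600 + 420)/(1 - 1200) = 5/13 + (1/3)*(-1/60)*(1 - 504000 + 420)/(-1199) = 5/13 + (1/3)*(-1/60)*(-1/1199)*(-503579) = 5/13 - 503579/215820 = -5467427/2805660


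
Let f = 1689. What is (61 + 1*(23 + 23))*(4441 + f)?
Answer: 655910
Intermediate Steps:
(61 + 1*(23 + 23))*(4441 + f) = (61 + 1*(23 + 23))*(4441 + 1689) = (61 + 1*46)*6130 = (61 + 46)*6130 = 107*6130 = 655910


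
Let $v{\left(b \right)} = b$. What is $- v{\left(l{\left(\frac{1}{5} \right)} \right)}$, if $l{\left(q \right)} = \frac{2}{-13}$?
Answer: $\frac{2}{13} \approx 0.15385$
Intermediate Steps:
$l{\left(q \right)} = - \frac{2}{13}$ ($l{\left(q \right)} = 2 \left(- \frac{1}{13}\right) = - \frac{2}{13}$)
$- v{\left(l{\left(\frac{1}{5} \right)} \right)} = \left(-1\right) \left(- \frac{2}{13}\right) = \frac{2}{13}$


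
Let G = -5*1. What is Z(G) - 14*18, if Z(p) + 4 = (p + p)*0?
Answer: -256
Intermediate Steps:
G = -5
Z(p) = -4 (Z(p) = -4 + (p + p)*0 = -4 + (2*p)*0 = -4 + 0 = -4)
Z(G) - 14*18 = -4 - 14*18 = -4 - 252 = -256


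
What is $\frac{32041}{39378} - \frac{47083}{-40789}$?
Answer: $\frac{3160954723}{1606189242} \approx 1.968$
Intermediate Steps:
$\frac{32041}{39378} - \frac{47083}{-40789} = 32041 \cdot \frac{1}{39378} - - \frac{47083}{40789} = \frac{32041}{39378} + \frac{47083}{40789} = \frac{3160954723}{1606189242}$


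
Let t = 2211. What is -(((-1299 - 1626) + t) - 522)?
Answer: 1236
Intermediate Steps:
-(((-1299 - 1626) + t) - 522) = -(((-1299 - 1626) + 2211) - 522) = -((-2925 + 2211) - 522) = -(-714 - 522) = -1*(-1236) = 1236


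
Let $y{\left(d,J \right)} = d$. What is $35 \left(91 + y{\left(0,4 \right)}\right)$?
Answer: $3185$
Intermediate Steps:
$35 \left(91 + y{\left(0,4 \right)}\right) = 35 \left(91 + 0\right) = 35 \cdot 91 = 3185$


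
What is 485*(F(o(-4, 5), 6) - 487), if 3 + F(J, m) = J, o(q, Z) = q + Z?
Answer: -237165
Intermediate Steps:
o(q, Z) = Z + q
F(J, m) = -3 + J
485*(F(o(-4, 5), 6) - 487) = 485*((-3 + (5 - 4)) - 487) = 485*((-3 + 1) - 487) = 485*(-2 - 487) = 485*(-489) = -237165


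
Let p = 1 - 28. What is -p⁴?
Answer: -531441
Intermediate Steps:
p = -27
-p⁴ = -1*(-27)⁴ = -1*531441 = -531441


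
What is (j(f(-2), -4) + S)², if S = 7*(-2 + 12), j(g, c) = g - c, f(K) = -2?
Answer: 5184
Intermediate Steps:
S = 70 (S = 7*10 = 70)
(j(f(-2), -4) + S)² = ((-2 - 1*(-4)) + 70)² = ((-2 + 4) + 70)² = (2 + 70)² = 72² = 5184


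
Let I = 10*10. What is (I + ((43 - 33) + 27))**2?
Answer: 18769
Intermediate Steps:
I = 100
(I + ((43 - 33) + 27))**2 = (100 + ((43 - 33) + 27))**2 = (100 + (10 + 27))**2 = (100 + 37)**2 = 137**2 = 18769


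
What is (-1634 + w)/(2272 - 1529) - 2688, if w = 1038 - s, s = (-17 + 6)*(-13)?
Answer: -1997923/743 ≈ -2689.0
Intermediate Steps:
s = 143 (s = -11*(-13) = 143)
w = 895 (w = 1038 - 1*143 = 1038 - 143 = 895)
(-1634 + w)/(2272 - 1529) - 2688 = (-1634 + 895)/(2272 - 1529) - 2688 = -739/743 - 2688 = -1997923/743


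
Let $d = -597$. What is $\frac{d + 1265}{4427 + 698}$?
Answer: $\frac{668}{5125} \approx 0.13034$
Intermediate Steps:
$\frac{d + 1265}{4427 + 698} = \frac{-597 + 1265}{4427 + 698} = \frac{668}{5125}$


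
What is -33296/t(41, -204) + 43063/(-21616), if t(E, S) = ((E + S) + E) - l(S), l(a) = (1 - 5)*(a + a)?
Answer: 322096917/18957232 ≈ 16.991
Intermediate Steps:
l(a) = -8*a
t(E, S) = 2*E + 9*S (t(E, S) = ((E + S) + E) - (-8)*S = (S + 2*E) + 8*S = 2*E + 9*S)
-33296/t(41, -204) + 43063/(-21616) = -33296/(2*41 + 9*(-204)) + 43063/(-21616) = -33296/(82 - 1836) + 43063*(-1/21616) = -33296/(-1754) - 43063/21616 = -33296*(-1/1754) - 43063/21616 = 16648/877 - 43063/21616 = 322096917/18957232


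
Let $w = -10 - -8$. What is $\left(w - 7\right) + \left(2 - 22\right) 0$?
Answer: $-9$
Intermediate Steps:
$w = -2$ ($w = -10 + 8 = -2$)
$\left(w - 7\right) + \left(2 - 22\right) 0 = \left(-2 - 7\right) + \left(2 - 22\right) 0 = -9 - 0 = -9 + 0 = -9$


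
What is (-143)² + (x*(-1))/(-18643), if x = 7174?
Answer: 381237881/18643 ≈ 20449.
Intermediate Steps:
(-143)² + (x*(-1))/(-18643) = (-143)² + (7174*(-1))/(-18643) = 20449 - 7174*(-1/18643) = 20449 + 7174/18643 = 381237881/18643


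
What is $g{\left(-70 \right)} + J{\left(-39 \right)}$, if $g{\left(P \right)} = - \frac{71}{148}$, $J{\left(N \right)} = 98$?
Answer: $\frac{14433}{148} \approx 97.52$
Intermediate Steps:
$g{\left(P \right)} = - \frac{71}{148}$ ($g{\left(P \right)} = \left(-71\right) \frac{1}{148} = - \frac{71}{148}$)
$g{\left(-70 \right)} + J{\left(-39 \right)} = - \frac{71}{148} + 98 = \frac{14433}{148}$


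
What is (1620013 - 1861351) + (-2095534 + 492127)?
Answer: -1844745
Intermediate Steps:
(1620013 - 1861351) + (-2095534 + 492127) = -241338 - 1603407 = -1844745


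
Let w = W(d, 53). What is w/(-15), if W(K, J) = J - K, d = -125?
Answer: -178/15 ≈ -11.867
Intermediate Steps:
w = 178 (w = 53 - 1*(-125) = 53 + 125 = 178)
w/(-15) = 178/(-15) = 178*(-1/15) = -178/15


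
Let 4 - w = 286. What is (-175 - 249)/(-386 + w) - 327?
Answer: -54503/167 ≈ -326.37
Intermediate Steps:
w = -282 (w = 4 - 1*286 = 4 - 286 = -282)
(-175 - 249)/(-386 + w) - 327 = (-175 - 249)/(-386 - 282) - 327 = -424/(-668) - 327 = -1/668*(-424) - 327 = 106/167 - 327 = -54503/167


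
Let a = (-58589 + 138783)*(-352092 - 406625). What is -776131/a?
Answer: 776131/60844551098 ≈ 1.2756e-5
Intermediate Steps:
a = -60844551098 (a = 80194*(-758717) = -60844551098)
-776131/a = -776131/(-60844551098) = -776131*(-1/60844551098) = 776131/60844551098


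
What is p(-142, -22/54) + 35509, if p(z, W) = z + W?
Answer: 954898/27 ≈ 35367.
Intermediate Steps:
p(z, W) = W + z
p(-142, -22/54) + 35509 = (-22/54 - 142) + 35509 = (-22*1/54 - 142) + 35509 = (-11/27 - 142) + 35509 = -3845/27 + 35509 = 954898/27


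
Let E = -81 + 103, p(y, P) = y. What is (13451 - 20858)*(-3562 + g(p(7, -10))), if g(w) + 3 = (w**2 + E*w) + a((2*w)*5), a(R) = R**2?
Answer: -11391966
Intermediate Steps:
E = 22
g(w) = -3 + 22*w + 101*w**2 (g(w) = -3 + ((w**2 + 22*w) + ((2*w)*5)**2) = -3 + ((w**2 + 22*w) + (10*w)**2) = -3 + ((w**2 + 22*w) + 100*w**2) = -3 + (22*w + 101*w**2) = -3 + 22*w + 101*w**2)
(13451 - 20858)*(-3562 + g(p(7, -10))) = (13451 - 20858)*(-3562 + (-3 + 22*7 + 101*7**2)) = -7407*(-3562 + (-3 + 154 + 101*49)) = -7407*(-3562 + (-3 + 154 + 4949)) = -7407*(-3562 + 5100) = -7407*1538 = -11391966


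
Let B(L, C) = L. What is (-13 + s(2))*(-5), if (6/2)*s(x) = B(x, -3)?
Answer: 185/3 ≈ 61.667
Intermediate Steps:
s(x) = x/3
(-13 + s(2))*(-5) = (-13 + (1/3)*2)*(-5) = (-13 + 2/3)*(-5) = -37/3*(-5) = 185/3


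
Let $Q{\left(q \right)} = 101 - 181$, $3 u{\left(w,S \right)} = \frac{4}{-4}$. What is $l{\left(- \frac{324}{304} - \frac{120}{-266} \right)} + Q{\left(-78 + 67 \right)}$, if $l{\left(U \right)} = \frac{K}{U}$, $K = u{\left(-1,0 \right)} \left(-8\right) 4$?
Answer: $- \frac{95504}{981} \approx -97.354$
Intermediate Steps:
$u{\left(w,S \right)} = - \frac{1}{3}$ ($u{\left(w,S \right)} = \frac{4 \frac{1}{-4}}{3} = \frac{4 \left(- \frac{1}{4}\right)}{3} = \frac{1}{3} \left(-1\right) = - \frac{1}{3}$)
$K = \frac{32}{3}$ ($K = \left(- \frac{1}{3}\right) \left(-8\right) 4 = \frac{8}{3} \cdot 4 = \frac{32}{3} \approx 10.667$)
$Q{\left(q \right)} = -80$ ($Q{\left(q \right)} = 101 - 181 = -80$)
$l{\left(U \right)} = \frac{32}{3 U}$
$l{\left(- \frac{324}{304} - \frac{120}{-266} \right)} + Q{\left(-78 + 67 \right)} = \frac{32}{3 \left(- \frac{324}{304} - \frac{120}{-266}\right)} - 80 = \frac{32}{3 \left(\left(-324\right) \frac{1}{304} - - \frac{60}{133}\right)} - 80 = \frac{32}{3 \left(- \frac{81}{76} + \frac{60}{133}\right)} - 80 = \frac{32}{3 \left(- \frac{327}{532}\right)} - 80 = \frac{32}{3} \left(- \frac{532}{327}\right) - 80 = - \frac{17024}{981} - 80 = - \frac{95504}{981}$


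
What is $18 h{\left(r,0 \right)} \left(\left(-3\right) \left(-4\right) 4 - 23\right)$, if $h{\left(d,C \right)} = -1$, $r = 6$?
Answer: $-450$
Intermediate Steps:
$18 h{\left(r,0 \right)} \left(\left(-3\right) \left(-4\right) 4 - 23\right) = 18 \left(- (\left(-3\right) \left(-4\right) 4 - 23)\right) = 18 \left(- (12 \cdot 4 - 23)\right) = 18 \left(- (48 - 23)\right) = 18 \left(\left(-1\right) 25\right) = 18 \left(-25\right) = -450$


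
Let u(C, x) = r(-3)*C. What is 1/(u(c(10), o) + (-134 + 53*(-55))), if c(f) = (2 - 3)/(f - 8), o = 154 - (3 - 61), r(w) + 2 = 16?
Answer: -1/3056 ≈ -0.00032723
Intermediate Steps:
r(w) = 14 (r(w) = -2 + 16 = 14)
o = 212 (o = 154 - 1*(-58) = 154 + 58 = 212)
c(f) = -1/(-8 + f)
u(C, x) = 14*C
1/(u(c(10), o) + (-134 + 53*(-55))) = 1/(14*(-1/(-8 + 10)) + (-134 + 53*(-55))) = 1/(14*(-1/2) + (-134 - 2915)) = 1/(14*(-1*1/2) - 3049) = 1/(14*(-1/2) - 3049) = 1/(-7 - 3049) = 1/(-3056) = -1/3056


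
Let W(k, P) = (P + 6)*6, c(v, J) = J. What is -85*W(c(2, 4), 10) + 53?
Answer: -8107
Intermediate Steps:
W(k, P) = 36 + 6*P (W(k, P) = (6 + P)*6 = 36 + 6*P)
-85*W(c(2, 4), 10) + 53 = -85*(36 + 6*10) + 53 = -85*(36 + 60) + 53 = -85*96 + 53 = -8160 + 53 = -8107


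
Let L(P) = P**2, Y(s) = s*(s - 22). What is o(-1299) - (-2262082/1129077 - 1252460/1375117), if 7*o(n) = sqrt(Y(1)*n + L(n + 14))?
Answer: 4524751193014/1552612977009 + 2*sqrt(419626)/7 ≈ 188.00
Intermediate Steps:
Y(s) = s*(-22 + s)
o(n) = sqrt((14 + n)**2 - 21*n)/7 (o(n) = sqrt((1*(-22 + 1))*n + (n + 14)**2)/7 = sqrt((1*(-21))*n + (14 + n)**2)/7 = sqrt(-21*n + (14 + n)**2)/7 = sqrt((14 + n)**2 - 21*n)/7)
o(-1299) - (-2262082/1129077 - 1252460/1375117) = sqrt((14 - 1299)**2 - 21*(-1299))/7 - (-2262082/1129077 - 1252460/1375117) = sqrt((-1285)**2 + 27279)/7 - (-2262082*1/1129077 - 1252460*1/1375117) = sqrt(1651225 + 27279)/7 - (-2262082/1129077 - 1252460/1375117) = sqrt(1678504)/7 - 1*(-4524751193014/1552612977009) = (2*sqrt(419626))/7 + 4524751193014/1552612977009 = 2*sqrt(419626)/7 + 4524751193014/1552612977009 = 4524751193014/1552612977009 + 2*sqrt(419626)/7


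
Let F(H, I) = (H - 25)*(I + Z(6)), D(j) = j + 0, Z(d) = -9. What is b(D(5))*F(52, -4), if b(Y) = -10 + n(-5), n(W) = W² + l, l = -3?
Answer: -4212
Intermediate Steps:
D(j) = j
F(H, I) = (-25 + H)*(-9 + I) (F(H, I) = (H - 25)*(I - 9) = (-25 + H)*(-9 + I))
n(W) = -3 + W² (n(W) = W² - 3 = -3 + W²)
b(Y) = 12 (b(Y) = -10 + (-3 + (-5)²) = -10 + (-3 + 25) = -10 + 22 = 12)
b(D(5))*F(52, -4) = 12*(225 - 25*(-4) - 9*52 + 52*(-4)) = 12*(225 + 100 - 468 - 208) = 12*(-351) = -4212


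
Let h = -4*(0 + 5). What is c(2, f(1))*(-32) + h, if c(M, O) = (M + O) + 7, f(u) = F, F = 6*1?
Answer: -500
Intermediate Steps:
F = 6
f(u) = 6
h = -20 (h = -4*5 = -20)
c(M, O) = 7 + M + O
c(2, f(1))*(-32) + h = (7 + 2 + 6)*(-32) - 20 = 15*(-32) - 20 = -480 - 20 = -500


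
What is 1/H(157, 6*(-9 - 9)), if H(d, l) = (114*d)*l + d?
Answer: -1/1932827 ≈ -5.1738e-7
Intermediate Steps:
H(d, l) = d + 114*d*l (H(d, l) = 114*d*l + d = d + 114*d*l)
1/H(157, 6*(-9 - 9)) = 1/(157*(1 + 114*(6*(-9 - 9)))) = 1/(157*(1 + 114*(6*(-18)))) = 1/(157*(1 + 114*(-108))) = 1/(157*(1 - 12312)) = 1/(157*(-12311)) = 1/(-1932827) = -1/1932827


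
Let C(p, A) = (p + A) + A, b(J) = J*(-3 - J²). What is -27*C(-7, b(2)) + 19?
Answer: 964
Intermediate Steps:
C(p, A) = p + 2*A (C(p, A) = (A + p) + A = p + 2*A)
-27*C(-7, b(2)) + 19 = -27*(-7 + 2*(-1*2*(3 + 2²))) + 19 = -27*(-7 + 2*(-1*2*(3 + 4))) + 19 = -27*(-7 + 2*(-1*2*7)) + 19 = -27*(-7 + 2*(-14)) + 19 = -27*(-7 - 28) + 19 = -27*(-35) + 19 = 945 + 19 = 964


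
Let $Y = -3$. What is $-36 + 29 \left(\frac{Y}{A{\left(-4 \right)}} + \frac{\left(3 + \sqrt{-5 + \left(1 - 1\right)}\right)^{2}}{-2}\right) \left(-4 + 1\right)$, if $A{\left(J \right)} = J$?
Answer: $\frac{291}{4} + 261 i \sqrt{5} \approx 72.75 + 583.61 i$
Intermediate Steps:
$-36 + 29 \left(\frac{Y}{A{\left(-4 \right)}} + \frac{\left(3 + \sqrt{-5 + \left(1 - 1\right)}\right)^{2}}{-2}\right) \left(-4 + 1\right) = -36 + 29 \left(- \frac{3}{-4} + \frac{\left(3 + \sqrt{-5 + \left(1 - 1\right)}\right)^{2}}{-2}\right) \left(-4 + 1\right) = -36 + 29 \left(\left(-3\right) \left(- \frac{1}{4}\right) + \left(3 + \sqrt{-5 + 0}\right)^{2} \left(- \frac{1}{2}\right)\right) \left(-3\right) = -36 + 29 \left(\frac{3}{4} + \left(3 + \sqrt{-5}\right)^{2} \left(- \frac{1}{2}\right)\right) \left(-3\right) = -36 + 29 \left(\frac{3}{4} + \left(3 + i \sqrt{5}\right)^{2} \left(- \frac{1}{2}\right)\right) \left(-3\right) = -36 + 29 \left(\frac{3}{4} - \frac{\left(3 + i \sqrt{5}\right)^{2}}{2}\right) \left(-3\right) = -36 + 29 \left(- \frac{9}{4} + \frac{3 \left(3 + i \sqrt{5}\right)^{2}}{2}\right) = -36 - \left(\frac{261}{4} - \frac{87 \left(3 + i \sqrt{5}\right)^{2}}{2}\right) = - \frac{405}{4} + \frac{87 \left(3 + i \sqrt{5}\right)^{2}}{2}$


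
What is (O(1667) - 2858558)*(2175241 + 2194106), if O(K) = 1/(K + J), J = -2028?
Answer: -4508901491976333/361 ≈ -1.2490e+13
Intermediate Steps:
O(K) = 1/(-2028 + K) (O(K) = 1/(K - 2028) = 1/(-2028 + K))
(O(1667) - 2858558)*(2175241 + 2194106) = (1/(-2028 + 1667) - 2858558)*(2175241 + 2194106) = (1/(-361) - 2858558)*4369347 = (-1/361 - 2858558)*4369347 = -1031939439/361*4369347 = -4508901491976333/361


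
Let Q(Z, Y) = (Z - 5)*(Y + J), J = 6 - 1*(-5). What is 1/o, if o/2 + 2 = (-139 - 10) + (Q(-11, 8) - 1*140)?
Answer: -1/1190 ≈ -0.00084034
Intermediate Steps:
J = 11 (J = 6 + 5 = 11)
Q(Z, Y) = (-5 + Z)*(11 + Y) (Q(Z, Y) = (Z - 5)*(Y + 11) = (-5 + Z)*(11 + Y))
o = -1190 (o = -4 + 2*((-139 - 10) + ((-55 - 5*8 + 11*(-11) + 8*(-11)) - 1*140)) = -4 + 2*(-149 + ((-55 - 40 - 121 - 88) - 140)) = -4 + 2*(-149 + (-304 - 140)) = -4 + 2*(-149 - 444) = -4 + 2*(-593) = -4 - 1186 = -1190)
1/o = 1/(-1190) = -1/1190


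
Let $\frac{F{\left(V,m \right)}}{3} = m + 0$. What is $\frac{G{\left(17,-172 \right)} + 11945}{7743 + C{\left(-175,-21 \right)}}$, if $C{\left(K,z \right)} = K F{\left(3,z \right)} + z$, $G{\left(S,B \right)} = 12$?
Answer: $\frac{11957}{18747} \approx 0.63781$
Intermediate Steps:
$F{\left(V,m \right)} = 3 m$ ($F{\left(V,m \right)} = 3 \left(m + 0\right) = 3 m$)
$C{\left(K,z \right)} = z + 3 K z$ ($C{\left(K,z \right)} = K 3 z + z = 3 K z + z = z + 3 K z$)
$\frac{G{\left(17,-172 \right)} + 11945}{7743 + C{\left(-175,-21 \right)}} = \frac{12 + 11945}{7743 - 21 \left(1 + 3 \left(-175\right)\right)} = \frac{11957}{7743 - 21 \left(1 - 525\right)} = \frac{11957}{7743 - -11004} = \frac{11957}{7743 + 11004} = \frac{11957}{18747}$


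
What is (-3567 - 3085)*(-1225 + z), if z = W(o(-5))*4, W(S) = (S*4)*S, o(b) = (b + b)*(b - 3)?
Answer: -673016100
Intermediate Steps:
o(b) = 2*b*(-3 + b) (o(b) = (2*b)*(-3 + b) = 2*b*(-3 + b))
W(S) = 4*S**2 (W(S) = (4*S)*S = 4*S**2)
z = 102400 (z = (4*(2*(-5)*(-3 - 5))**2)*4 = (4*(2*(-5)*(-8))**2)*4 = (4*80**2)*4 = (4*6400)*4 = 25600*4 = 102400)
(-3567 - 3085)*(-1225 + z) = (-3567 - 3085)*(-1225 + 102400) = -6652*101175 = -673016100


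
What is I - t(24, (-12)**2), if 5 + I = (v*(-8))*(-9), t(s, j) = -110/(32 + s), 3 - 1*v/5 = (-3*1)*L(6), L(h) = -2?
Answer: -30325/28 ≈ -1083.0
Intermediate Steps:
v = -15 (v = 15 - 5*(-3*1)*(-2) = 15 - (-15)*(-2) = 15 - 5*6 = 15 - 30 = -15)
I = -1085 (I = -5 - 15*(-8)*(-9) = -5 + 120*(-9) = -5 - 1080 = -1085)
I - t(24, (-12)**2) = -1085 - (-110)/(32 + 24) = -1085 - (-110)/56 = -1085 - 1*(-55/28) = -1085 + 55/28 = -30325/28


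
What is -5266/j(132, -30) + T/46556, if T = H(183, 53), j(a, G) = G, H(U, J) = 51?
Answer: 122582713/698340 ≈ 175.53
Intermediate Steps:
T = 51
-5266/j(132, -30) + T/46556 = -5266/(-30) + 51/46556 = -5266*(-1/30) + 51*(1/46556) = 2633/15 + 51/46556 = 122582713/698340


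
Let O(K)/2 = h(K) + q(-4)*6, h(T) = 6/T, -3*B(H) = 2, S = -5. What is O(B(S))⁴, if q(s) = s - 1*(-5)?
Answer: 1296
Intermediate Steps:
B(H) = -⅔ (B(H) = -⅓*2 = -⅔)
q(s) = 5 + s (q(s) = s + 5 = 5 + s)
O(K) = 12 + 12/K (O(K) = 2*(6/K + (5 - 4)*6) = 2*(6/K + 1*6) = 2*(6/K + 6) = 2*(6 + 6/K) = 12 + 12/K)
O(B(S))⁴ = (12 + 12/(-⅔))⁴ = (12 + 12*(-3/2))⁴ = (12 - 18)⁴ = (-6)⁴ = 1296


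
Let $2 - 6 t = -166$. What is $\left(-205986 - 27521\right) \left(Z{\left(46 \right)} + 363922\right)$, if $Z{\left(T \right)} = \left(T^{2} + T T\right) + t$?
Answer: $-85973074274$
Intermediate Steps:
$t = 28$ ($t = \frac{1}{3} - - \frac{83}{3} = \frac{1}{3} + \frac{83}{3} = 28$)
$Z{\left(T \right)} = 28 + 2 T^{2}$ ($Z{\left(T \right)} = \left(T^{2} + T T\right) + 28 = \left(T^{2} + T^{2}\right) + 28 = 2 T^{2} + 28 = 28 + 2 T^{2}$)
$\left(-205986 - 27521\right) \left(Z{\left(46 \right)} + 363922\right) = \left(-205986 - 27521\right) \left(\left(28 + 2 \cdot 46^{2}\right) + 363922\right) = - 233507 \left(\left(28 + 2 \cdot 2116\right) + 363922\right) = - 233507 \left(\left(28 + 4232\right) + 363922\right) = - 233507 \left(4260 + 363922\right) = \left(-233507\right) 368182 = -85973074274$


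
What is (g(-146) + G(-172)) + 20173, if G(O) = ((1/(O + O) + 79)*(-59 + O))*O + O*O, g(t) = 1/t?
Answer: 232758273/73 ≈ 3.1885e+6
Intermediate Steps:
G(O) = O² + O*(-59 + O)*(79 + 1/(2*O)) (G(O) = ((1/(2*O) + 79)*(-59 + O))*O + O² = ((79 + 1/(2*O))*(-59 + O))*O + O² = ((-59 + O)*(79 + 1/(2*O)))*O + O² = O*(-59 + O)*(79 + 1/(2*O)) + O² = O² + O*(-59 + O)*(79 + 1/(2*O)))
(g(-146) + G(-172)) + 20173 = (1/(-146) + (-59/2 + 80*(-172)² - 9321/2*(-172))) + 20173 = (-1/146 + (-59/2 + 80*29584 + 801606)) + 20173 = (-1/146 + (-59/2 + 2366720 + 801606)) + 20173 = (-1/146 + 6336593/2) + 20173 = 231285644/73 + 20173 = 232758273/73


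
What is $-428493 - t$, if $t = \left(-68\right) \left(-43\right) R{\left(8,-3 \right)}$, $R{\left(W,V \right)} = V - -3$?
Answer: $-428493$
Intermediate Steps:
$R{\left(W,V \right)} = 3 + V$ ($R{\left(W,V \right)} = V + 3 = 3 + V$)
$t = 0$ ($t = \left(-68\right) \left(-43\right) \left(3 - 3\right) = 2924 \cdot 0 = 0$)
$-428493 - t = -428493 - 0 = -428493 + 0 = -428493$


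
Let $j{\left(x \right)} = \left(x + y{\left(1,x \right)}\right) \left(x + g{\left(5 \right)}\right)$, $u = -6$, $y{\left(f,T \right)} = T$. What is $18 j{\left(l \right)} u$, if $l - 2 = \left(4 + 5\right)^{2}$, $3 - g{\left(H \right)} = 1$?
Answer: $-1523880$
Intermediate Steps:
$g{\left(H \right)} = 2$ ($g{\left(H \right)} = 3 - 1 = 2$)
$l = 83$ ($l = 2 + \left(4 + 5\right)^{2} = 2 + 9^{2} = 2 + 81 = 83$)
$j{\left(x \right)} = 2 x \left(2 + x\right)$ ($j{\left(x \right)} = \left(x + x\right) \left(x + 2\right) = 2 x \left(2 + x\right)$)
$18 j{\left(l \right)} u = 18 \cdot 2 \cdot 83 \left(2 + 83\right) \left(-6\right) = 18 \cdot 2 \cdot 83 \cdot 85 \left(-6\right) = 18 \cdot 14110 \left(-6\right) = 253980 \left(-6\right) = -1523880$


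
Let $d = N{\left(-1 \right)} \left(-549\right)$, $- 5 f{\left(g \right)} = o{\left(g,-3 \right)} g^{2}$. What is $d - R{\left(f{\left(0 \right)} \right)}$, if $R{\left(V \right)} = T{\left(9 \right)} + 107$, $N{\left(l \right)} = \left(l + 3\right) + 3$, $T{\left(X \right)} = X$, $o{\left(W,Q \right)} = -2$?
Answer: $-2861$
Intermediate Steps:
$N{\left(l \right)} = 6 + l$ ($N{\left(l \right)} = \left(3 + l\right) + 3 = 6 + l$)
$f{\left(g \right)} = \frac{2 g^{2}}{5}$ ($f{\left(g \right)} = - \frac{\left(-2\right) g^{2}}{5} = \frac{2 g^{2}}{5}$)
$R{\left(V \right)} = 116$ ($R{\left(V \right)} = 9 + 107 = 116$)
$d = -2745$ ($d = \left(6 - 1\right) \left(-549\right) = 5 \left(-549\right) = -2745$)
$d - R{\left(f{\left(0 \right)} \right)} = -2745 - 116 = -2861$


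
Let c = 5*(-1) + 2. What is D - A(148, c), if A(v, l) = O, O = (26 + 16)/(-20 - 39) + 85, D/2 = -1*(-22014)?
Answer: 2592679/59 ≈ 43944.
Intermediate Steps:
c = -3 (c = -5 + 2 = -3)
D = 44028 (D = 2*(-1*(-22014)) = 2*22014 = 44028)
O = 4973/59 (O = 42/(-59) + 85 = 42*(-1/59) + 85 = -42/59 + 85 = 4973/59 ≈ 84.288)
A(v, l) = 4973/59
D - A(148, c) = 44028 - 1*4973/59 = 44028 - 4973/59 = 2592679/59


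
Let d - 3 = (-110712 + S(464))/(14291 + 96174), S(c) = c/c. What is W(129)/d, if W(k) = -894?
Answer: -49377855/110342 ≈ -447.50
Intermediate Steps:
S(c) = 1
d = 220684/110465 (d = 3 + (-110712 + 1)/(14291 + 96174) = 3 - 110711/110465 = 220684/110465 ≈ 1.9978)
W(129)/d = -894/220684/110465 = -894*110465/220684 = -49377855/110342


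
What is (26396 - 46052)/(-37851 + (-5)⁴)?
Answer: 1404/2659 ≈ 0.52802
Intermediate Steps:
(26396 - 46052)/(-37851 + (-5)⁴) = -19656/(-37851 + 625) = -19656/(-37226) = -19656*(-1/37226) = 1404/2659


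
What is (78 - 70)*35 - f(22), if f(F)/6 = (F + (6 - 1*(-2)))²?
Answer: -5120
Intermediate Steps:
f(F) = 6*(8 + F)² (f(F) = 6*(F + (6 - 1*(-2)))² = 6*(F + (6 + 2))² = 6*(F + 8)² = 6*(8 + F)²)
(78 - 70)*35 - f(22) = (78 - 70)*35 - 6*(8 + 22)² = 8*35 - 6*30² = 280 - 6*900 = 280 - 1*5400 = 280 - 5400 = -5120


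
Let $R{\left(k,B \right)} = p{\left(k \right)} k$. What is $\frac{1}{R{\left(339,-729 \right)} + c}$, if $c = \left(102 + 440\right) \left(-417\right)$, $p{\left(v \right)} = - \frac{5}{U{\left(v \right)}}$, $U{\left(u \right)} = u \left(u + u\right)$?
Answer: $- \frac{678}{153237497} \approx -4.4245 \cdot 10^{-6}$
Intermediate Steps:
$U{\left(u \right)} = 2 u^{2}$ ($U{\left(u \right)} = u 2 u = 2 u^{2}$)
$p{\left(v \right)} = - \frac{5}{2 v^{2}}$
$c = -226014$ ($c = 542 \left(-417\right) = -226014$)
$R{\left(k,B \right)} = - \frac{5}{2 k}$ ($R{\left(k,B \right)} = - \frac{5}{2 k^{2}} k = - \frac{5}{2 k}$)
$\frac{1}{R{\left(339,-729 \right)} + c} = \frac{1}{- \frac{5}{2 \cdot 339} - 226014} = \frac{1}{\left(- \frac{5}{2}\right) \frac{1}{339} - 226014} = \frac{1}{- \frac{5}{678} - 226014} = \frac{1}{- \frac{153237497}{678}} = - \frac{678}{153237497}$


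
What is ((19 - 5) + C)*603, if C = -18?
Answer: -2412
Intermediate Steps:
((19 - 5) + C)*603 = ((19 - 5) - 18)*603 = (14 - 18)*603 = -4*603 = -2412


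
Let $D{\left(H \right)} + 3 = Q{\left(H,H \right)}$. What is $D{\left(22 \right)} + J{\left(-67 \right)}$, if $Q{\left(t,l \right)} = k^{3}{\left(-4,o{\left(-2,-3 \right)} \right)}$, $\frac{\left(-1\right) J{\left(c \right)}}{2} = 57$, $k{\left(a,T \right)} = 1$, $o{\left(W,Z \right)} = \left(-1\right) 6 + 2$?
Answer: $-116$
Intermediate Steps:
$o{\left(W,Z \right)} = -4$ ($o{\left(W,Z \right)} = -6 + 2 = -4$)
$J{\left(c \right)} = -114$ ($J{\left(c \right)} = \left(-2\right) 57 = -114$)
$Q{\left(t,l \right)} = 1$ ($Q{\left(t,l \right)} = 1^{3} = 1$)
$D{\left(H \right)} = -2$ ($D{\left(H \right)} = -3 + 1 = -2$)
$D{\left(22 \right)} + J{\left(-67 \right)} = -2 - 114 = -116$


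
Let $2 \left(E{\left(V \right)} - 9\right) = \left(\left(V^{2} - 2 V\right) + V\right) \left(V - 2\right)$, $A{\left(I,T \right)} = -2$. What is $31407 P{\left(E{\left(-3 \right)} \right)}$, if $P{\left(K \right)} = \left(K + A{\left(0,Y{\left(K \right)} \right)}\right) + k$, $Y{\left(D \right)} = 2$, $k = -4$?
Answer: $-847989$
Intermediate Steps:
$E{\left(V \right)} = 9 + \frac{\left(-2 + V\right) \left(V^{2} - V\right)}{2}$ ($E{\left(V \right)} = 9 + \frac{\left(\left(V^{2} - 2 V\right) + V\right) \left(V - 2\right)}{2} = 9 + \frac{\left(V^{2} - V\right) \left(-2 + V\right)}{2} = 9 + \frac{\left(-2 + V\right) \left(V^{2} - V\right)}{2}$)
$P{\left(K \right)} = -6 + K$ ($P{\left(K \right)} = \left(K - 2\right) - 4 = \left(-2 + K\right) - 4 = -6 + K$)
$31407 P{\left(E{\left(-3 \right)} \right)} = 31407 \left(-6 + \left(9 - 3 + \frac{\left(-3\right)^{3}}{2} - \frac{3 \left(-3\right)^{2}}{2}\right)\right) = 31407 \left(-6 + \left(9 - 3 + \frac{1}{2} \left(-27\right) - \frac{27}{2}\right)\right) = 31407 \left(-6 - 21\right) = 31407 \left(-27\right) = -847989$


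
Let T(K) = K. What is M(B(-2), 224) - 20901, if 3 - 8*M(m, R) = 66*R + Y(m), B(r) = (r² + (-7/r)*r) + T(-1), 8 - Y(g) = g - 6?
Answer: -182007/8 ≈ -22751.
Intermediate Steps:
Y(g) = 14 - g (Y(g) = 8 - (g - 6) = 8 - (-6 + g) = 8 + (6 - g) = 14 - g)
B(r) = -8 + r² (B(r) = (r² + (-7/r)*r) - 1 = (r² - 7) - 1 = (-7 + r²) - 1 = -8 + r²)
M(m, R) = -11/8 - 33*R/4 + m/8 (M(m, R) = 3/8 - (66*R + (14 - m))/8 = 3/8 - (14 - m + 66*R)/8 = 3/8 + (-7/4 - 33*R/4 + m/8) = -11/8 - 33*R/4 + m/8)
M(B(-2), 224) - 20901 = (-11/8 - 33/4*224 + (-8 + (-2)²)/8) - 20901 = (-11/8 - 1848 + (-8 + 4)/8) - 20901 = (-11/8 - 1848 + (⅛)*(-4)) - 20901 = (-11/8 - 1848 - ½) - 20901 = -14799/8 - 20901 = -182007/8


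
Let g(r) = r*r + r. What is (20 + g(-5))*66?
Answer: 2640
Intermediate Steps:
g(r) = r + r**2 (g(r) = r**2 + r = r + r**2)
(20 + g(-5))*66 = (20 - 5*(1 - 5))*66 = (20 - 5*(-4))*66 = (20 + 20)*66 = 40*66 = 2640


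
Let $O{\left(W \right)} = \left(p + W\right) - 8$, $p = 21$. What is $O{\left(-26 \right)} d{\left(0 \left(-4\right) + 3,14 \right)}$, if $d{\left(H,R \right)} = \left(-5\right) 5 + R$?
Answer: $143$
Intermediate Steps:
$O{\left(W \right)} = 13 + W$ ($O{\left(W \right)} = \left(21 + W\right) - 8 = 13 + W$)
$d{\left(H,R \right)} = -25 + R$
$O{\left(-26 \right)} d{\left(0 \left(-4\right) + 3,14 \right)} = \left(13 - 26\right) \left(-25 + 14\right) = \left(-13\right) \left(-11\right) = 143$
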